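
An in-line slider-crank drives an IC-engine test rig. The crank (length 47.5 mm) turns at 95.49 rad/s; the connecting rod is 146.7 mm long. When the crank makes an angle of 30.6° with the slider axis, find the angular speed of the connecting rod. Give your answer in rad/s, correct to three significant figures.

ω = 95.49 rad/s
The rod makes angle φ with the slider axis where L sinφ = r sinθ; differentiating, L cosφ·φ̇ = r ω cosθ.
L cosφ = √(L² − r² sin²θ) = 0.14469 m.
|ω_rod| = r ω |cosθ| / √(L² − r² sin²θ) = 0.0475·95.49·0.86074/0.14469 = 26.982 rad/s.

27.0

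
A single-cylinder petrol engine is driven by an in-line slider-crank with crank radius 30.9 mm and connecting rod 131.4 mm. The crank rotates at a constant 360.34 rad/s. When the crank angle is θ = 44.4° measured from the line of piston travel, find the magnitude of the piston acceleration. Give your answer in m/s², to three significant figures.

2900

ω = 360.3 rad/s
x(θ) = r cosθ + √(L² − r² sin²θ); with ω constant, a = ω²·d²x/dθ².
d²x/dθ² = −r cosθ − r²(cos2θ)/√u − r⁴ sin²2θ/(4u^{3/2}),  u = L² − r² sin²θ = 0.0167986 m².
Substituting r = 0.0309 m, L = 0.1314 m, θ = 44.4°: d²x/dθ² = -0.022336 m.
a = ω²·d²x/dθ² = (360.3)²·(-0.022336) = -2900.2 m/s²;  |a| = 2900.2 m/s².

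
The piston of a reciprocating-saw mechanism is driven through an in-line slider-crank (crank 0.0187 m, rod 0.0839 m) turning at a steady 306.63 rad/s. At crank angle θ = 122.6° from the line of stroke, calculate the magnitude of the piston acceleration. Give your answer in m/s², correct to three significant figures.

1110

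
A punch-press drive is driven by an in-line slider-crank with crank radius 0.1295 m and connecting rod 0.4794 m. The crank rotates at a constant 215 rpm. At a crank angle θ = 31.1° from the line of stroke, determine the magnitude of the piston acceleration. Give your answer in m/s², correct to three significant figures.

ω = 2π·215/60 = 22.51 rad/s
x(θ) = r cosθ + √(L² − r² sin²θ); with ω constant, a = ω²·d²x/dθ².
d²x/dθ² = −r cosθ − r²(cos2θ)/√u − r⁴ sin²2θ/(4u^{3/2}),  u = L² − r² sin²θ = 0.22535 m².
Substituting r = 0.1295 m, L = 0.4794 m, θ = 31.1°: d²x/dθ² = -0.12788 m.
a = ω²·d²x/dθ² = (22.51)²·(-0.12788) = -64.823 m/s²;  |a| = 64.823 m/s².

64.8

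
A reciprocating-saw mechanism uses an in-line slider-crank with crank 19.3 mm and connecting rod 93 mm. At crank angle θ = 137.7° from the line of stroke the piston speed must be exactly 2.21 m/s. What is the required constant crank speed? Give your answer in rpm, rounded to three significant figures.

For an in-line slider-crank, |v_piston| = rω|sinθ|·[1 + r cosθ/√(L² − r² sin²θ)].
With r = 0.0193 m, L = 0.093 m, θ = 137.7°: the bracketed kinematic factor |dx/dθ| = 0.010976 m.
ω = v/|dx/dθ| = 2.21/0.010976 = 201.35 rad/s.
N = 60ω/(2π) = 1922.8 rpm.

1920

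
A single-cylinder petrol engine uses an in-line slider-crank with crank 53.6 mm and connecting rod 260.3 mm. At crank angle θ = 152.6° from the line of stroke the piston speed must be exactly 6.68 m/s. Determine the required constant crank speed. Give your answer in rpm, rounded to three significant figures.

3170

For an in-line slider-crank, |v_piston| = rω|sinθ|·[1 + r cosθ/√(L² − r² sin²θ)].
With r = 0.0536 m, L = 0.2603 m, θ = 152.6°: the bracketed kinematic factor |dx/dθ| = 0.020137 m.
ω = v/|dx/dθ| = 6.68/0.020137 = 331.73 rad/s.
N = 60ω/(2π) = 3167.8 rpm.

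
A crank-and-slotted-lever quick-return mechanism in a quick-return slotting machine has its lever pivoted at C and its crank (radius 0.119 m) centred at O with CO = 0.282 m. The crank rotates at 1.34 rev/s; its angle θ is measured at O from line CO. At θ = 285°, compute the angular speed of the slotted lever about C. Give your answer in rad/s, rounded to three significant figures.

1.73

ω = 8.419 rad/s (from 1.34 rev/s).
Crank pin A relative to C: A = (d + r cosθ, r sinθ); lever angle φ = atan2(r sinθ, d + r cosθ).
Differentiating tanφ: φ̇ = rω(d cosθ + r)/(d² + r² + 2dr cosθ).
d² + r² + 2dr cosθ = |CA|² = 0.111056 m²;  d cosθ + r = +0.19199 m.
|ω_lever| = |0.119·8.419·+0.19199| / 0.111056 = 1.7321 rad/s.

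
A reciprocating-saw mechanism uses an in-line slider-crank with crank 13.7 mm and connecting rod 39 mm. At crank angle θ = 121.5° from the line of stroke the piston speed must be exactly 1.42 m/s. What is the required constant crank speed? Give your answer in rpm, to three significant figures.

1440

For an in-line slider-crank, |v_piston| = rω|sinθ|·[1 + r cosθ/√(L² − r² sin²θ)].
With r = 0.0137 m, L = 0.039 m, θ = 121.5°: the bracketed kinematic factor |dx/dθ| = 0.009434 m.
ω = v/|dx/dθ| = 1.42/0.009434 = 150.52 rad/s.
N = 60ω/(2π) = 1437.4 rpm.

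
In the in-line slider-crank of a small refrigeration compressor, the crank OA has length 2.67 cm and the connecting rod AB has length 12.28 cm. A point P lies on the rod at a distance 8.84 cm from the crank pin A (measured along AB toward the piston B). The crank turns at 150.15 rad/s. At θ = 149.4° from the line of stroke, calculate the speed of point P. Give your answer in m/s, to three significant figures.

2.01

ω = 150.2 rad/s.  Crank-pin speed |V_A| = rω = 4.009 m/s, perpendicular to OA.
Rod angle: sinφ = −(r/L) sinθ ⇒ φ = -6.354°; ω_rod = −rω cosθ/√(L²−r²sin²θ) = +28.274 rad/s.
V_P = V_A + ω_rod × AP, with AP = 0.0884 m along the rod.
Components: V_Px = −rω sinθ − a·ω_rod·sinφ = -1.7641 m/s;  V_Py = rω cosθ + a·ω_rod·cosφ = -0.96665 m/s.
|V_P| = √(V_Px² + V_Py²) = 2.0116 m/s.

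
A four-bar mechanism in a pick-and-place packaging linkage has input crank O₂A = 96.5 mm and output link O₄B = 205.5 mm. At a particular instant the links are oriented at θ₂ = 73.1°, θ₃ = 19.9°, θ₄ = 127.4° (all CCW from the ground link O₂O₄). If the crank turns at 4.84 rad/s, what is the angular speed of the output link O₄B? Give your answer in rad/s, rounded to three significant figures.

1.91

ω₂ = 4.84 rad/s
Differentiating the loop-closure r₂e^{iθ₂}+r₃e^{iθ₃}=r₁+r₄e^{iθ₄} gives r₂ω₂e^{iθ₂}+r₃ω₃e^{iθ₃}=r₄ω₄e^{iθ₄}.
Eliminating the other unknown: ω₄ = r₂ω₂ sin(θ₂−θ₃) / [r₄ sin(θ₄−θ₃)].
Numerator sine = +0.80073; denominator sine = +0.95372.
Result = 0.0965·4.84·(+0.80073) / (0.2055·(+0.95372)) = +1.9082 rad/s; magnitude 1.9082 rad/s.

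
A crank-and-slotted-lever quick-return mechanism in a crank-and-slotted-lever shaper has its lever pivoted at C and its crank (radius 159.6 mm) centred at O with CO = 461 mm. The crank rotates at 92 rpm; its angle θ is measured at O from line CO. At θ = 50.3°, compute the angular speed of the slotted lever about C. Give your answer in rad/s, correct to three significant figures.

ω = 9.634 rad/s (from 92 rpm).
Crank pin A relative to C: A = (d + r cosθ, r sinθ); lever angle φ = atan2(r sinθ, d + r cosθ).
Differentiating tanφ: φ̇ = rω(d cosθ + r)/(d² + r² + 2dr cosθ).
d² + r² + 2dr cosθ = |CA|² = 0.331989 m²;  d cosθ + r = +0.45407 m.
|ω_lever| = |0.1596·9.634·+0.45407| / 0.331989 = 2.1031 rad/s.

2.10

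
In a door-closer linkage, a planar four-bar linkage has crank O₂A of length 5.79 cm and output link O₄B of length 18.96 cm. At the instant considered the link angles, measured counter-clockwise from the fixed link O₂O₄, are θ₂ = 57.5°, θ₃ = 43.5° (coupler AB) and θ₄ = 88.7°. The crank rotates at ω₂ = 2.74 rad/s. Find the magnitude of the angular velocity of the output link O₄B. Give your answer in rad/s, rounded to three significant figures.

ω₂ = 2.74 rad/s
Differentiating the loop-closure r₂e^{iθ₂}+r₃e^{iθ₃}=r₁+r₄e^{iθ₄} gives r₂ω₂e^{iθ₂}+r₃ω₃e^{iθ₃}=r₄ω₄e^{iθ₄}.
Eliminating the other unknown: ω₄ = r₂ω₂ sin(θ₂−θ₃) / [r₄ sin(θ₄−θ₃)].
Numerator sine = +0.24192; denominator sine = +0.70957.
Result = 0.0579·2.74·(+0.24192) / (0.1896·(+0.70957)) = +0.28528 rad/s; magnitude 0.28528 rad/s.

0.285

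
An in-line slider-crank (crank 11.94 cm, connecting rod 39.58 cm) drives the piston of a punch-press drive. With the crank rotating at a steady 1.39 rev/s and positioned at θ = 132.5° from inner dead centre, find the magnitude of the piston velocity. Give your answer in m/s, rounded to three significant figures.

ω = 2π·1.39 = 8.734 rad/s
For an in-line slider-crank, x = r cosθ + √(L² − r² sin²θ), so v = −rω sinθ·[1 + r cosθ/√(L² − r² sin²θ)].
With r = 0.1194 m, L = 0.3958 m, θ = 132.5°: √(L² − r² sin²θ) = 0.38589 m.
v = −0.1194·8.734·0.73728·[1 + 0.1194·-0.67559/0.38589] = -0.60811 m/s.
|v| = 0.60811 m/s.

0.608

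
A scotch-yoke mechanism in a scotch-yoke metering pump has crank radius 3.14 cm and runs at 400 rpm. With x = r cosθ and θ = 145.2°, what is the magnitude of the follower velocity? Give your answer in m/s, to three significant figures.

ω = 41.89 rad/s (from 400 rpm).
x = r cosθ ⇒ ẋ = −rω sinθ.
|v| = rω|sinθ| = 0.0314·41.89·|sin 145.2°| = 0.75065 m/s.

0.751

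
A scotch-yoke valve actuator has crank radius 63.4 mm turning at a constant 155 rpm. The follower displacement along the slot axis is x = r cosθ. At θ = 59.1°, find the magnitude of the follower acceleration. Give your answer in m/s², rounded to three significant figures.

8.58

ω = 16.23 rad/s (from 155 rpm).
x = r cosθ ⇒ ẍ = −rω² cosθ (ω constant).
|a| = rω²|cosθ| = 0.0634·(16.23)²·|cos 59.1°| = 8.578 m/s².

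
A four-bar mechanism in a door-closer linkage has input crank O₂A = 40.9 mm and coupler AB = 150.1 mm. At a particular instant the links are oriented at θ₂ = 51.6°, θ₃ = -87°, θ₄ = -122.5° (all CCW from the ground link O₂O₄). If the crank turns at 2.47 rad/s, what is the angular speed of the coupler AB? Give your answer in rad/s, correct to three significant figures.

0.119

ω₂ = 2.47 rad/s
Differentiating the loop-closure r₂e^{iθ₂}+r₃e^{iθ₃}=r₁+r₄e^{iθ₄} gives r₂ω₂e^{iθ₂}+r₃ω₃e^{iθ₃}=r₄ω₄e^{iθ₄}.
Eliminating the other unknown: ω₃ = r₂ω₂ sin(θ₄−θ₂) / [r₃ sin(θ₃−θ₄)].
Numerator sine = -0.10279; denominator sine = +0.58070.
Result = 0.0409·2.47·(-0.10279) / (0.1501·(+0.58070)) = -0.11914 rad/s; magnitude 0.11914 rad/s.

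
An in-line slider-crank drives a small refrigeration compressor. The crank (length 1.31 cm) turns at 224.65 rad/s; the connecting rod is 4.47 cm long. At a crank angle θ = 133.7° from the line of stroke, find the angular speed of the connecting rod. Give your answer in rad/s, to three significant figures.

ω = 224.7 rad/s
The rod makes angle φ with the slider axis where L sinφ = r sinθ; differentiating, L cosφ·φ̇ = r ω cosθ.
L cosφ = √(L² − r² sin²θ) = 0.043685 m.
|ω_rod| = r ω |cosθ| / √(L² − r² sin²θ) = 0.0131·224.7·0.69088/0.043685 = 46.542 rad/s.

46.5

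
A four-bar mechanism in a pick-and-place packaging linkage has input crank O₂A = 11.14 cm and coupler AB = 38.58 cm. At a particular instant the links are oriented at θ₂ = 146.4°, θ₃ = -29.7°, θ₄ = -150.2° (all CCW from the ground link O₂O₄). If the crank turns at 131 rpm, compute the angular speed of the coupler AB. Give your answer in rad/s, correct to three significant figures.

4.11

ω₂ = 13.72 rad/s (from 131 rpm).
Differentiating the loop-closure r₂e^{iθ₂}+r₃e^{iθ₃}=r₁+r₄e^{iθ₄} gives r₂ω₂e^{iθ₂}+r₃ω₃e^{iθ₃}=r₄ω₄e^{iθ₄}.
Eliminating the other unknown: ω₃ = r₂ω₂ sin(θ₄−θ₂) / [r₃ sin(θ₃−θ₄)].
Numerator sine = +0.89415; denominator sine = +0.86163.
Result = 0.1114·13.72·(+0.89415) / (0.3858·(+0.86163)) = +4.1107 rad/s; magnitude 4.1107 rad/s.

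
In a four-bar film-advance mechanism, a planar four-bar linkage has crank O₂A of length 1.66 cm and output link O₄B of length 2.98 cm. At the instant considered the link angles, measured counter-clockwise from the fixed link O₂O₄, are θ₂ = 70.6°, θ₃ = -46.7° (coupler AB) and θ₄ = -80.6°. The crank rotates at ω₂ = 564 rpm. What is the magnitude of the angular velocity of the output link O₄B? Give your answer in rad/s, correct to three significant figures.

ω₂ = 59.06 rad/s (from 564 rpm).
Differentiating the loop-closure r₂e^{iθ₂}+r₃e^{iθ₃}=r₁+r₄e^{iθ₄} gives r₂ω₂e^{iθ₂}+r₃ω₃e^{iθ₃}=r₄ω₄e^{iθ₄}.
Eliminating the other unknown: ω₄ = r₂ω₂ sin(θ₂−θ₃) / [r₄ sin(θ₄−θ₃)].
Numerator sine = +0.88862; denominator sine = -0.55775.
Result = 0.0166·59.06·(+0.88862) / (0.0298·(-0.55775)) = -52.418 rad/s; magnitude 52.418 rad/s.

52.4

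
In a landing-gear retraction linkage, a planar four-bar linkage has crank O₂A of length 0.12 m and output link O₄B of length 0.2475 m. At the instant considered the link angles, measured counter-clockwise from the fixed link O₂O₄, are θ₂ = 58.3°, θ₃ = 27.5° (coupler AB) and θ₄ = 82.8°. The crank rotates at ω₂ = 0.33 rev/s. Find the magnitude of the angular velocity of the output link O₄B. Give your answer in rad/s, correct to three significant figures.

0.626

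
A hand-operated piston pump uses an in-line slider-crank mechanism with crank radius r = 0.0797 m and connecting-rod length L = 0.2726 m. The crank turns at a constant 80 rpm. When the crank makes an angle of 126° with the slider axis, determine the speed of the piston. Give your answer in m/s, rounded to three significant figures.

ω = 2π·80/60 = 8.378 rad/s
For an in-line slider-crank, x = r cosθ + √(L² − r² sin²θ), so v = −rω sinθ·[1 + r cosθ/√(L² − r² sin²θ)].
With r = 0.0797 m, L = 0.2726 m, θ = 126°: √(L² − r² sin²θ) = 0.26486 m.
v = −0.0797·8.378·0.80902·[1 + 0.0797·-0.58779/0.26486] = -0.44463 m/s.
|v| = 0.44463 m/s.

0.445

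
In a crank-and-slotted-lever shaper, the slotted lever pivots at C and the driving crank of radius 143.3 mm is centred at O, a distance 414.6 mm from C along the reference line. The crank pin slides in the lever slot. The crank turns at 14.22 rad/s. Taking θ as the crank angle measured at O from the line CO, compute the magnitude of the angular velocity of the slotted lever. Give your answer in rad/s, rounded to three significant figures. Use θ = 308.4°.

3.07

ω = 14.22 rad/s
Crank pin A relative to C: A = (d + r cosθ, r sinθ); lever angle φ = atan2(r sinθ, d + r cosθ).
Differentiating tanφ: φ̇ = rω(d cosθ + r)/(d² + r² + 2dr cosθ).
d² + r² + 2dr cosθ = |CA|² = 0.266236 m²;  d cosθ + r = +0.40083 m.
|ω_lever| = |0.1433·14.22·+0.40083| / 0.266236 = 3.0679 rad/s.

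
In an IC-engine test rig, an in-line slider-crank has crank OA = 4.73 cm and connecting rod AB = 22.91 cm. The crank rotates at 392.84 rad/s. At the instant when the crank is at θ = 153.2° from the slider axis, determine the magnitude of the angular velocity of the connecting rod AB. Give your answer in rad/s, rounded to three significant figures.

ω = 392.8 rad/s
The rod makes angle φ with the slider axis where L sinφ = r sinθ; differentiating, L cosφ·φ̇ = r ω cosθ.
L cosφ = √(L² − r² sin²θ) = 0.22811 m.
|ω_rod| = r ω |cosθ| / √(L² − r² sin²θ) = 0.0473·392.8·0.89259/0.22811 = 72.71 rad/s.

72.7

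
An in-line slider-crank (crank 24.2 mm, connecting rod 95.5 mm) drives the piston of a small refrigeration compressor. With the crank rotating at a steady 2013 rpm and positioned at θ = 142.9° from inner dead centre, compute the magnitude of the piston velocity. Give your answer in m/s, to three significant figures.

2.45

ω = 2π·2013/60 = 210.8 rad/s
For an in-line slider-crank, x = r cosθ + √(L² − r² sin²θ), so v = −rω sinθ·[1 + r cosθ/√(L² − r² sin²θ)].
With r = 0.0242 m, L = 0.0955 m, θ = 142.9°: √(L² − r² sin²θ) = 0.094378 m.
v = −0.0242·210.8·0.60321·[1 + 0.0242·-0.79758/0.094378] = -2.4479 m/s.
|v| = 2.4479 m/s.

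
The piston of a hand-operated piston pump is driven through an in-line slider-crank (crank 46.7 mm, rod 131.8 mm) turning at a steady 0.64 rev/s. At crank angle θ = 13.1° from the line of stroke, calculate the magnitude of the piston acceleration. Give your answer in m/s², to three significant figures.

0.978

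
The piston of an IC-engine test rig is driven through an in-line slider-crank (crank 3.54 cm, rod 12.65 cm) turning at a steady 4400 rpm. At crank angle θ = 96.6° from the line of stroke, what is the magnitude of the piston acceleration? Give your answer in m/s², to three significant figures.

2990

ω = 2π·4400/60 = 460.8 rad/s
x(θ) = r cosθ + √(L² − r² sin²θ); with ω constant, a = ω²·d²x/dθ².
d²x/dθ² = −r cosθ − r²(cos2θ)/√u − r⁴ sin²2θ/(4u^{3/2}),  u = L² − r² sin²θ = 0.0147656 m².
Substituting r = 0.0354 m, L = 0.1265 m, θ = 96.6°: d²x/dθ² = +0.014098 m.
a = ω²·d²x/dθ² = (460.8)²·(+0.014098) = +2993 m/s²;  |a| = 2993 m/s².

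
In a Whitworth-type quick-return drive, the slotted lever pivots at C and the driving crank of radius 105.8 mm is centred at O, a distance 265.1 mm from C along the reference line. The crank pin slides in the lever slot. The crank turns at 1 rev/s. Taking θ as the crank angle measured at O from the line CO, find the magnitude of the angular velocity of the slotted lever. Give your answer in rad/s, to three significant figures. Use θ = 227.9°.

1.09

ω = 6.283 rad/s (from 1 rev/s).
Crank pin A relative to C: A = (d + r cosθ, r sinθ); lever angle φ = atan2(r sinθ, d + r cosθ).
Differentiating tanφ: φ̇ = rω(d cosθ + r)/(d² + r² + 2dr cosθ).
d² + r² + 2dr cosθ = |CA|² = 0.043864 m²;  d cosθ + r = -0.07193 m.
|ω_lever| = |0.1058·6.283·-0.07193| / 0.043864 = 1.0901 rad/s.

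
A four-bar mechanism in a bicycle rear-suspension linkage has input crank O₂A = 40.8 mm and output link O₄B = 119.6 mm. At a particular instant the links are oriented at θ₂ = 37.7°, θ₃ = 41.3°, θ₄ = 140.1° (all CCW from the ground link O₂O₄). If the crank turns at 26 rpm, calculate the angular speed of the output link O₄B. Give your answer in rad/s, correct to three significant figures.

0.0590

ω₂ = 2.723 rad/s (from 26 rpm).
Differentiating the loop-closure r₂e^{iθ₂}+r₃e^{iθ₃}=r₁+r₄e^{iθ₄} gives r₂ω₂e^{iθ₂}+r₃ω₃e^{iθ₃}=r₄ω₄e^{iθ₄}.
Eliminating the other unknown: ω₄ = r₂ω₂ sin(θ₂−θ₃) / [r₄ sin(θ₄−θ₃)].
Numerator sine = -0.06279; denominator sine = +0.98823.
Result = 0.0408·2.723·(-0.06279) / (0.1196·(+0.98823)) = -0.059016 rad/s; magnitude 0.059016 rad/s.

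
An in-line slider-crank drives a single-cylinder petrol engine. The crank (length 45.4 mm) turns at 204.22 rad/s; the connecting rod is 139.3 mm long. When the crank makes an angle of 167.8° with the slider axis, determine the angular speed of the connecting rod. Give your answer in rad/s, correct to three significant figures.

ω = 204.2 rad/s
The rod makes angle φ with the slider axis where L sinφ = r sinθ; differentiating, L cosφ·φ̇ = r ω cosθ.
L cosφ = √(L² − r² sin²θ) = 0.13897 m.
|ω_rod| = r ω |cosθ| / √(L² − r² sin²θ) = 0.0454·204.2·0.97742/0.13897 = 65.21 rad/s.

65.2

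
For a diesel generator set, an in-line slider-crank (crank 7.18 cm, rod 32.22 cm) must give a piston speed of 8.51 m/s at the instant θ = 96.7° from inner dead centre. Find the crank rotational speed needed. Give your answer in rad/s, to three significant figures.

123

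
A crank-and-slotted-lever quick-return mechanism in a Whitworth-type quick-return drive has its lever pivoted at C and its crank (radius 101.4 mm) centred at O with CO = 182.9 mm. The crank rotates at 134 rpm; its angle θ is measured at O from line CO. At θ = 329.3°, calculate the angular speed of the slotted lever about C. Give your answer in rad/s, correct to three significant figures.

4.87

ω = 14.03 rad/s (from 134 rpm).
Crank pin A relative to C: A = (d + r cosθ, r sinθ); lever angle φ = atan2(r sinθ, d + r cosθ).
Differentiating tanφ: φ̇ = rω(d cosθ + r)/(d² + r² + 2dr cosθ).
d² + r² + 2dr cosθ = |CA|² = 0.0756281 m²;  d cosθ + r = +0.25867 m.
|ω_lever| = |0.1014·14.03·+0.25867| / 0.0756281 = 4.8666 rad/s.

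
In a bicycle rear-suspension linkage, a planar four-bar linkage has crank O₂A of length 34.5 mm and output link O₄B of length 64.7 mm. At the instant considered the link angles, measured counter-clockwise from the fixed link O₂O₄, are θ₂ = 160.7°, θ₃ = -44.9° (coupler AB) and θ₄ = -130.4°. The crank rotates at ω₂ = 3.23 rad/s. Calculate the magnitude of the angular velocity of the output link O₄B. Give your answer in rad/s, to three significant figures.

ω₂ = 3.23 rad/s
Differentiating the loop-closure r₂e^{iθ₂}+r₃e^{iθ₃}=r₁+r₄e^{iθ₄} gives r₂ω₂e^{iθ₂}+r₃ω₃e^{iθ₃}=r₄ω₄e^{iθ₄}.
Eliminating the other unknown: ω₄ = r₂ω₂ sin(θ₂−θ₃) / [r₄ sin(θ₄−θ₃)].
Numerator sine = -0.43209; denominator sine = -0.99692.
Result = 0.0345·3.23·(-0.43209) / (0.0647·(-0.99692)) = +0.7465 rad/s; magnitude 0.7465 rad/s.

0.746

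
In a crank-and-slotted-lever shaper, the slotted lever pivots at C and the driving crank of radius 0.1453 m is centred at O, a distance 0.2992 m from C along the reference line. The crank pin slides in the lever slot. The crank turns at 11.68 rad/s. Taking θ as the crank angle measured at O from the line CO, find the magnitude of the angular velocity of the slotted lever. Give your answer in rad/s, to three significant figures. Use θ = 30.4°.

3.69

ω = 11.68 rad/s
Crank pin A relative to C: A = (d + r cosθ, r sinθ); lever angle φ = atan2(r sinθ, d + r cosθ).
Differentiating tanφ: φ̇ = rω(d cosθ + r)/(d² + r² + 2dr cosθ).
d² + r² + 2dr cosθ = |CA|² = 0.185626 m²;  d cosθ + r = +0.40336 m.
|ω_lever| = |0.1453·11.68·+0.40336| / 0.185626 = 3.6878 rad/s.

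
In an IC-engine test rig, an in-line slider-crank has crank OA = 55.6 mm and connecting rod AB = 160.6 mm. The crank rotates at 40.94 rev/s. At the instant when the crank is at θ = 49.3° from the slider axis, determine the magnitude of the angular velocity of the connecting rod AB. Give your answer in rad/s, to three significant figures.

ω = 257.2 rad/s (converted from 40.94 rev/s).
The rod makes angle φ with the slider axis where L sinφ = r sinθ; differentiating, L cosφ·φ̇ = r ω cosθ.
L cosφ = √(L² − r² sin²θ) = 0.15497 m.
|ω_rod| = r ω |cosθ| / √(L² − r² sin²θ) = 0.0556·257.2·0.65210/0.15497 = 60.182 rad/s.

60.2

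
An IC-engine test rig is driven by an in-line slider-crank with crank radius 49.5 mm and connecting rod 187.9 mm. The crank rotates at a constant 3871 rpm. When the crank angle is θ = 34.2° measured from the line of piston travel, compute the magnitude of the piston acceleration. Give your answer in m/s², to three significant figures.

ω = 2π·3871/60 = 405.4 rad/s
x(θ) = r cosθ + √(L² − r² sin²θ); with ω constant, a = ω²·d²x/dθ².
d²x/dθ² = −r cosθ − r²(cos2θ)/√u − r⁴ sin²2θ/(4u^{3/2}),  u = L² − r² sin²θ = 0.0345323 m².
Substituting r = 0.0495 m, L = 0.1879 m, θ = 34.2°: d²x/dθ² = -0.045997 m.
a = ω²·d²x/dθ² = (405.4)²·(-0.045997) = -7558.4 m/s²;  |a| = 7558.4 m/s².

7560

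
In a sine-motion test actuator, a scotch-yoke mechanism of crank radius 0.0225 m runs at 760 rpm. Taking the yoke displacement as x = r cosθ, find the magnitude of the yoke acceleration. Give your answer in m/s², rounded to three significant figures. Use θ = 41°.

108

ω = 79.59 rad/s (from 760 rpm).
x = r cosθ ⇒ ẍ = −rω² cosθ (ω constant).
|a| = rω²|cosθ| = 0.0225·(79.59)²·|cos 41°| = 107.56 m/s².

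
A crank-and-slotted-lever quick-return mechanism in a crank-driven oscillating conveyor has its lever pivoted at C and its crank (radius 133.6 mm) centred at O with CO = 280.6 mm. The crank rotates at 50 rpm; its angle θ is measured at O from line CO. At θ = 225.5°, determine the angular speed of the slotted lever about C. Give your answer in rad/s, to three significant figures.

1.00

ω = 5.236 rad/s (from 50 rpm).
Crank pin A relative to C: A = (d + r cosθ, r sinθ); lever angle φ = atan2(r sinθ, d + r cosθ).
Differentiating tanφ: φ̇ = rω(d cosθ + r)/(d² + r² + 2dr cosθ).
d² + r² + 2dr cosθ = |CA|² = 0.0440337 m²;  d cosθ + r = -0.063075 m.
|ω_lever| = |0.1336·5.236·-0.063075| / 0.0440337 = 1.002 rad/s.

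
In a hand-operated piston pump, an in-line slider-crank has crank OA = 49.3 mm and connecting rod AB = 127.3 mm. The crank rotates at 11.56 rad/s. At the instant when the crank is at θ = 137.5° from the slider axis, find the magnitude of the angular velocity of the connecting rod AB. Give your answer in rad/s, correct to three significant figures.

3.42

ω = 11.56 rad/s
The rod makes angle φ with the slider axis where L sinφ = r sinθ; differentiating, L cosφ·φ̇ = r ω cosθ.
L cosφ = √(L² − r² sin²θ) = 0.12287 m.
|ω_rod| = r ω |cosθ| / √(L² − r² sin²θ) = 0.0493·11.56·0.73728/0.12287 = 3.4198 rad/s.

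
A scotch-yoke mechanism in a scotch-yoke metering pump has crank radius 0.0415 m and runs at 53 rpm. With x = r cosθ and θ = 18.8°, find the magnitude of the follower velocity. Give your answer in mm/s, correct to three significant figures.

ω = 5.55 rad/s (from 53 rpm).
x = r cosθ ⇒ ẋ = −rω sinθ.
|v| = rω|sinθ| = 0.0415·5.55·|sin 18.8°| = 0.074228 m/s = 74.228 mm/s.

74.2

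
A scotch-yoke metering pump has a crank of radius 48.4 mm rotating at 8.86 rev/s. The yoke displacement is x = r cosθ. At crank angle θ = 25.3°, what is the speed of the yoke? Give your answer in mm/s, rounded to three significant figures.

1150

ω = 55.67 rad/s (from 8.86 rev/s).
x = r cosθ ⇒ ẋ = −rω sinθ.
|v| = rω|sinθ| = 0.0484·55.67·|sin 25.3°| = 1.1515 m/s = 1151.5 mm/s.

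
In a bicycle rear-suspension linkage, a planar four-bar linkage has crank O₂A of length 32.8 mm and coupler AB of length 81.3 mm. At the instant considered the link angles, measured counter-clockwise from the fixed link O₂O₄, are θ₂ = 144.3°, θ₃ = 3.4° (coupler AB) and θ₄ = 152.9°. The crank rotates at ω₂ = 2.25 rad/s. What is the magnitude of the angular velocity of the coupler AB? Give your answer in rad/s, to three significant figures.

0.267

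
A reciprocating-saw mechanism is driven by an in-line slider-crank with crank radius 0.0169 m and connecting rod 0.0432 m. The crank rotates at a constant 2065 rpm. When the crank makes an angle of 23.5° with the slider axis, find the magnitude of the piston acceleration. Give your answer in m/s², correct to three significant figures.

945

ω = 2π·2065/60 = 216.2 rad/s
x(θ) = r cosθ + √(L² − r² sin²θ); with ω constant, a = ω²·d²x/dθ².
d²x/dθ² = −r cosθ − r²(cos2θ)/√u − r⁴ sin²2θ/(4u^{3/2}),  u = L² − r² sin²θ = 0.00182083 m².
Substituting r = 0.0169 m, L = 0.0432 m, θ = 23.5°: d²x/dθ² = -0.020204 m.
a = ω²·d²x/dθ² = (216.2)²·(-0.020204) = -944.77 m/s²;  |a| = 944.77 m/s².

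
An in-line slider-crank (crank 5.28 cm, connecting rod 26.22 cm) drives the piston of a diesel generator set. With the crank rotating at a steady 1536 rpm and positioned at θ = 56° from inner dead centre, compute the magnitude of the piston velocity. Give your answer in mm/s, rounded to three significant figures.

7850

ω = 2π·1536/60 = 160.8 rad/s
For an in-line slider-crank, x = r cosθ + √(L² − r² sin²θ), so v = −rω sinθ·[1 + r cosθ/√(L² − r² sin²θ)].
With r = 0.0528 m, L = 0.2622 m, θ = 56°: √(L² − r² sin²θ) = 0.25852 m.
v = −0.0528·160.8·0.82904·[1 + 0.0528·0.55919/0.25852] = -7.845 m/s.
|v| = 7.845 m/s = 7845 mm/s.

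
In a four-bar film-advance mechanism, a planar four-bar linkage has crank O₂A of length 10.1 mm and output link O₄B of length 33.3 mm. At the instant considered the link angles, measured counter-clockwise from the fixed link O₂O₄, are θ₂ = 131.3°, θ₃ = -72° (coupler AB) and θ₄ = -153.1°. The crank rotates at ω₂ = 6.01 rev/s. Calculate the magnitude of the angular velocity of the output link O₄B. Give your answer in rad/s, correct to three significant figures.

ω₂ = 37.76 rad/s (from 6.01 rev/s).
Differentiating the loop-closure r₂e^{iθ₂}+r₃e^{iθ₃}=r₁+r₄e^{iθ₄} gives r₂ω₂e^{iθ₂}+r₃ω₃e^{iθ₃}=r₄ω₄e^{iθ₄}.
Eliminating the other unknown: ω₄ = r₂ω₂ sin(θ₂−θ₃) / [r₄ sin(θ₄−θ₃)].
Numerator sine = -0.39555; denominator sine = -0.98796.
Result = 0.0101·37.76·(-0.39555) / (0.0333·(-0.98796)) = +4.5855 rad/s; magnitude 4.5855 rad/s.

4.59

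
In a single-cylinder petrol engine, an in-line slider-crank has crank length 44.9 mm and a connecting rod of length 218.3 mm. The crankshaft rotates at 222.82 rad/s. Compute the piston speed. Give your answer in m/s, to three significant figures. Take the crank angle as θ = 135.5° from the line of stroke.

5.97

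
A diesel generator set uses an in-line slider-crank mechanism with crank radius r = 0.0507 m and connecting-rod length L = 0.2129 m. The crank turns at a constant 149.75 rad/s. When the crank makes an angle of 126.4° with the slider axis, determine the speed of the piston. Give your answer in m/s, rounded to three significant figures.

5.23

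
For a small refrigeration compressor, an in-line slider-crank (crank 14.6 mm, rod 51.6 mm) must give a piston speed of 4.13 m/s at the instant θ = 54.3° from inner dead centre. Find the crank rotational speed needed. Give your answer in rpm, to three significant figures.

2840

For an in-line slider-crank, |v_piston| = rω|sinθ|·[1 + r cosθ/√(L² − r² sin²θ)].
With r = 0.0146 m, L = 0.0516 m, θ = 54.3°: the bracketed kinematic factor |dx/dθ| = 0.013868 m.
ω = v/|dx/dθ| = 4.13/0.013868 = 297.81 rad/s.
N = 60ω/(2π) = 2843.9 rpm.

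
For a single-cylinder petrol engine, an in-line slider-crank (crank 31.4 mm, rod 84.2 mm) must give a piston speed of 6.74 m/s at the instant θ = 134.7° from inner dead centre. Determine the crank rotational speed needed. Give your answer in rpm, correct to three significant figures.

For an in-line slider-crank, |v_piston| = rω|sinθ|·[1 + r cosθ/√(L² − r² sin²θ)].
With r = 0.0314 m, L = 0.0842 m, θ = 134.7°: the bracketed kinematic factor |dx/dθ| = 0.016247 m.
ω = v/|dx/dθ| = 6.74/0.016247 = 414.84 rad/s.
N = 60ω/(2π) = 3961.4 rpm.

3960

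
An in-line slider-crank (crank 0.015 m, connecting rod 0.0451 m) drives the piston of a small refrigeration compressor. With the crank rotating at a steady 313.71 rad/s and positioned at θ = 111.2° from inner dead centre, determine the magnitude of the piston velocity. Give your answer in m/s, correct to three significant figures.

ω = 313.7 rad/s
For an in-line slider-crank, x = r cosθ + √(L² − r² sin²θ), so v = −rω sinθ·[1 + r cosθ/√(L² − r² sin²θ)].
With r = 0.015 m, L = 0.0451 m, θ = 111.2°: √(L² − r² sin²θ) = 0.042877 m.
v = −0.015·313.7·0.93232·[1 + 0.015·-0.36162/0.042877] = -3.8322 m/s.
|v| = 3.8322 m/s.

3.83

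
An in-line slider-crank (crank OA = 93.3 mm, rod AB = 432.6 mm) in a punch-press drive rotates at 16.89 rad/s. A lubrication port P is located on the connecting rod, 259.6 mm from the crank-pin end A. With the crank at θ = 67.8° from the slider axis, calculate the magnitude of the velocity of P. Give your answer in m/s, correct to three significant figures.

1.55

ω = 16.89 rad/s.  Crank-pin speed |V_A| = rω = 1.5758 m/s, perpendicular to OA.
Rod angle: sinφ = −(r/L) sinθ ⇒ φ = -11.519°; ω_rod = −rω cosθ/√(L²−r²sin²θ) = -1.4047 rad/s.
V_P = V_A + ω_rod × AP, with AP = 0.2596 m along the rod.
Components: V_Px = −rω sinθ − a·ω_rod·sinφ = -1.5318 m/s;  V_Py = rω cosθ + a·ω_rod·cosφ = +0.23811 m/s.
|V_P| = √(V_Px² + V_Py²) = 1.5502 m/s.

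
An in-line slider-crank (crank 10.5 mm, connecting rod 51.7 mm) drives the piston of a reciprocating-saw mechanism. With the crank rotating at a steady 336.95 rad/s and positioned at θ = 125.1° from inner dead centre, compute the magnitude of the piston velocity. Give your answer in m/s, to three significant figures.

ω = 336.9 rad/s
For an in-line slider-crank, x = r cosθ + √(L² − r² sin²θ), so v = −rω sinθ·[1 + r cosθ/√(L² − r² sin²θ)].
With r = 0.0105 m, L = 0.0517 m, θ = 125.1°: √(L² − r² sin²θ) = 0.050981 m.
v = −0.0105·336.9·0.81815·[1 + 0.0105·-0.57501/0.050981] = -2.5518 m/s.
|v| = 2.5518 m/s.

2.55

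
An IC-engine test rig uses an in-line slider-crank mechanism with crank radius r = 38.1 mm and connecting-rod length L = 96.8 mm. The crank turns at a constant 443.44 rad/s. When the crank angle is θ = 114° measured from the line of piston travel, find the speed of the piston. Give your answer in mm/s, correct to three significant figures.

12800

ω = 443.4 rad/s
For an in-line slider-crank, x = r cosθ + √(L² − r² sin²θ), so v = −rω sinθ·[1 + r cosθ/√(L² − r² sin²θ)].
With r = 0.0381 m, L = 0.0968 m, θ = 114°: √(L² − r² sin²θ) = 0.090326 m.
v = −0.0381·443.4·0.91355·[1 + 0.0381·-0.40674/0.090326] = -12.786 m/s.
|v| = 12.786 m/s = 12786 mm/s.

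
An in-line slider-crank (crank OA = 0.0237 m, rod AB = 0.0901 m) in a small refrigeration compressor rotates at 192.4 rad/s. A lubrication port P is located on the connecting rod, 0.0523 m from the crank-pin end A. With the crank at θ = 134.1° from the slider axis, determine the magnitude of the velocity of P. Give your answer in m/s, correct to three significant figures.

ω = 192.4 rad/s.  Crank-pin speed |V_A| = rω = 4.5599 m/s, perpendicular to OA.
Rod angle: sinφ = −(r/L) sinθ ⇒ φ = -10.888°; ω_rod = −rω cosθ/√(L²−r²sin²θ) = +35.865 rad/s.
V_P = V_A + ω_rod × AP, with AP = 0.0523 m along the rod.
Components: V_Px = −rω sinθ − a·ω_rod·sinφ = -2.9202 m/s;  V_Py = rω cosθ + a·ω_rod·cosφ = -1.3313 m/s.
|V_P| = √(V_Px² + V_Py²) = 3.2094 m/s.

3.21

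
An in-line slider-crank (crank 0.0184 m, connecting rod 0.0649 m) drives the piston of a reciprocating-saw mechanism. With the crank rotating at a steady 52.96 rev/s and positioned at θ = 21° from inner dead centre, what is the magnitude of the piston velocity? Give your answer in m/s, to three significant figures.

ω = 2π·53 = 332.8 rad/s
For an in-line slider-crank, x = r cosθ + √(L² − r² sin²θ), so v = −rω sinθ·[1 + r cosθ/√(L² − r² sin²θ)].
With r = 0.0184 m, L = 0.0649 m, θ = 21°: √(L² − r² sin²θ) = 0.064564 m.
v = −0.0184·332.8·0.35837·[1 + 0.0184·0.93358/0.064564] = -2.778 m/s.
|v| = 2.778 m/s.

2.78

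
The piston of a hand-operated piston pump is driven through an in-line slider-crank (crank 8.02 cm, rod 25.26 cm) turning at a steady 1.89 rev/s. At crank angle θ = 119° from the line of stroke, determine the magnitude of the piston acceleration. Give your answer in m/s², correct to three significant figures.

7.39

ω = 2π·1.89 = 11.88 rad/s
x(θ) = r cosθ + √(L² − r² sin²θ); with ω constant, a = ω²·d²x/dθ².
d²x/dθ² = −r cosθ − r²(cos2θ)/√u − r⁴ sin²2θ/(4u^{3/2}),  u = L² − r² sin²θ = 0.0588865 m².
Substituting r = 0.0802 m, L = 0.2526 m, θ = 119°: d²x/dθ² = +0.052407 m.
a = ω²·d²x/dθ² = (11.88)²·(+0.052407) = +7.3905 m/s²;  |a| = 7.3905 m/s².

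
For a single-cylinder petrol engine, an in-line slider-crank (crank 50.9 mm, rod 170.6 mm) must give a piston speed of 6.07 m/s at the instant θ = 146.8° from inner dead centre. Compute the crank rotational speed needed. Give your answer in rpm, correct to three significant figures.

2780

For an in-line slider-crank, |v_piston| = rω|sinθ|·[1 + r cosθ/√(L² − r² sin²θ)].
With r = 0.0509 m, L = 0.1706 m, θ = 146.8°: the bracketed kinematic factor |dx/dθ| = 0.020818 m.
ω = v/|dx/dθ| = 6.07/0.020818 = 291.57 rad/s.
N = 60ω/(2π) = 2784.3 rpm.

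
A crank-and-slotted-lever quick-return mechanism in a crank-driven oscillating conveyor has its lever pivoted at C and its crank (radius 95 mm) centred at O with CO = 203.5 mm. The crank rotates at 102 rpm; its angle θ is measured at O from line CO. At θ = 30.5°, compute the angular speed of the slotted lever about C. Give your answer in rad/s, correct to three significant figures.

3.28

ω = 10.68 rad/s (from 102 rpm).
Crank pin A relative to C: A = (d + r cosθ, r sinθ); lever angle φ = atan2(r sinθ, d + r cosθ).
Differentiating tanφ: φ̇ = rω(d cosθ + r)/(d² + r² + 2dr cosθ).
d² + r² + 2dr cosθ = |CA|² = 0.0837521 m²;  d cosθ + r = +0.27034 m.
|ω_lever| = |0.095·10.68·+0.27034| / 0.0837521 = 3.2754 rad/s.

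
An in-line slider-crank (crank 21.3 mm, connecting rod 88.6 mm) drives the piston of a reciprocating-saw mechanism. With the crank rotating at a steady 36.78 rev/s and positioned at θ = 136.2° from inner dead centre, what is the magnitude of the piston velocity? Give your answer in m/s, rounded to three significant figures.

2.81

ω = 2π·36.8 = 231.1 rad/s
For an in-line slider-crank, x = r cosθ + √(L² − r² sin²θ), so v = −rω sinθ·[1 + r cosθ/√(L² − r² sin²θ)].
With r = 0.0213 m, L = 0.0886 m, θ = 136.2°: √(L² − r² sin²θ) = 0.087365 m.
v = −0.0213·231.1·0.69214·[1 + 0.0213·-0.72176/0.087365] = -2.8074 m/s.
|v| = 2.8074 m/s.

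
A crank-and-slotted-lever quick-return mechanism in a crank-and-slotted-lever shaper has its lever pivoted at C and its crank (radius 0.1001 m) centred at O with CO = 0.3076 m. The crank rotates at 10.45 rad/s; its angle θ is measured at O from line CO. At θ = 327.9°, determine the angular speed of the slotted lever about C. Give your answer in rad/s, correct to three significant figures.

ω = 10.45 rad/s
Crank pin A relative to C: A = (d + r cosθ, r sinθ); lever angle φ = atan2(r sinθ, d + r cosθ).
Differentiating tanφ: φ̇ = rω(d cosθ + r)/(d² + r² + 2dr cosθ).
d² + r² + 2dr cosθ = |CA|² = 0.156805 m²;  d cosθ + r = +0.36067 m.
|ω_lever| = |0.1001·10.45·+0.36067| / 0.156805 = 2.4061 rad/s.

2.41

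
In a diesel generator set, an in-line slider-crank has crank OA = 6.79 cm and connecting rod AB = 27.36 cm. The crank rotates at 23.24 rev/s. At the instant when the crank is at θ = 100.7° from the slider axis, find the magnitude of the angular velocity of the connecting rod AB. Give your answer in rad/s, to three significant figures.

ω = 146 rad/s (converted from 23.24 rev/s).
The rod makes angle φ with the slider axis where L sinφ = r sinθ; differentiating, L cosφ·φ̇ = r ω cosθ.
L cosφ = √(L² − r² sin²θ) = 0.26534 m.
|ω_rod| = r ω |cosθ| / √(L² − r² sin²θ) = 0.0679·146·0.18567/0.26534 = 6.9377 rad/s.

6.94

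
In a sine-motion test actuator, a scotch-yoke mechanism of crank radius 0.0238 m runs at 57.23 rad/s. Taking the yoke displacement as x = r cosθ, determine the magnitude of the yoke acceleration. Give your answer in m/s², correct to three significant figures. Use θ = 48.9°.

51.2

ω = 57.23 rad/s
x = r cosθ ⇒ ẍ = −rω² cosθ (ω constant).
|a| = rω²|cosθ| = 0.0238·(57.23)²·|cos 48.9°| = 51.243 m/s².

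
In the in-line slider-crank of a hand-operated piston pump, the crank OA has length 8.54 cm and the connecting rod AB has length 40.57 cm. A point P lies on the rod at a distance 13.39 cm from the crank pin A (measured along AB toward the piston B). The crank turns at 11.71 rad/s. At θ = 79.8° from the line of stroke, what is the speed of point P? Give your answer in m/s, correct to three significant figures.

ω = 11.71 rad/s.  Crank-pin speed |V_A| = rω = 1 m/s, perpendicular to OA.
Rod angle: sinφ = −(r/L) sinθ ⇒ φ = -11.957°; ω_rod = −rω cosθ/√(L²−r²sin²θ) = -0.44619 rad/s.
V_P = V_A + ω_rod × AP, with AP = 0.1339 m along the rod.
Components: V_Px = −rω sinθ − a·ω_rod·sinφ = -0.99661 m/s;  V_Py = rω cosθ + a·ω_rod·cosφ = +0.11864 m/s.
|V_P| = √(V_Px² + V_Py²) = 1.0036 m/s.

1.00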